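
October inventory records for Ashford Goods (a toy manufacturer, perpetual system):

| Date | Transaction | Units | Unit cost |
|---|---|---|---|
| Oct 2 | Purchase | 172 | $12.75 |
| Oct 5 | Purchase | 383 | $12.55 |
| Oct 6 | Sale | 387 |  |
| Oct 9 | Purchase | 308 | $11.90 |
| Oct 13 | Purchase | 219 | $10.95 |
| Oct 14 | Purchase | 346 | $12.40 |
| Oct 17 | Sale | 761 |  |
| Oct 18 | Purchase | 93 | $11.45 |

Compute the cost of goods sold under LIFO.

Oct 6, 387 sold [LIFO — newest first]: 383 @ $12.55 + 4 @ $12.75 = $4,857.65
Oct 17, 761 sold [LIFO — newest first]: 346 @ $12.40 + 219 @ $10.95 + 196 @ $11.90 = $9,020.85
Total COGS = $4,857.65 + $9,020.85 = $13,878.50
Ending inventory: 168 @ $12.75 + 112 @ $11.90 + 93 @ $11.45 = $4,539.65

COGS = $13,878.50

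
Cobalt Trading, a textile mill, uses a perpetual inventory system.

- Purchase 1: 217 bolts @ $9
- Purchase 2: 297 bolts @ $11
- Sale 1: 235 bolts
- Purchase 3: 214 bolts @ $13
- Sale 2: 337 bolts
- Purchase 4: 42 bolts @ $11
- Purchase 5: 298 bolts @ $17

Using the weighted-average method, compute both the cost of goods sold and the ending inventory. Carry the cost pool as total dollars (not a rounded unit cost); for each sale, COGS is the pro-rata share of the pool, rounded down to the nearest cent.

After Purchase 1: 217 on hand, pool $1,953.00 (≈ $9.0000 each)
After Purchase 2: 514 on hand, pool $5,220.00 (≈ $10.1556 each)
Sale 1, sell 235: 235/514 × $5,220.00 → $2,386.57
After Purchase 3: 493 on hand, pool $5,615.43 (≈ $11.3903 each)
Sale 2, sell 337: 337/493 × $5,615.43 → $3,838.53
After Purchase 4: 198 on hand, pool $2,238.90 (≈ $11.3076 each)
After Purchase 5: 496 on hand, pool $7,304.90 (≈ $14.7276 each)
Total COGS = $2,386.57 + $3,838.53 = $6,225.10
Ending inventory (cost pool remaining) = $7,304.90
Check: goods available $13,530.00 = COGS $6,225.10 + ending $7,304.90

COGS = $6,225.10; ending inventory = $7,304.90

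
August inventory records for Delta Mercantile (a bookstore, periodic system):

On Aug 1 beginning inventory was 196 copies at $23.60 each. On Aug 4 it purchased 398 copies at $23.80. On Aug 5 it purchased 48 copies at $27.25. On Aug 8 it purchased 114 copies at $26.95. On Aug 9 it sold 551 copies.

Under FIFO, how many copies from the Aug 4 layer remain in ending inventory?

Aug 9, 551 sold [FIFO — oldest first]: 196 @ $23.60 + 355 @ $23.80 = $13,074.60
Ending inventory: 43 @ $23.80 + 48 @ $27.25 + 114 @ $26.95 = $5,403.70
Check: goods available $18,478.30 = COGS $13,074.60 + ending $5,403.70

43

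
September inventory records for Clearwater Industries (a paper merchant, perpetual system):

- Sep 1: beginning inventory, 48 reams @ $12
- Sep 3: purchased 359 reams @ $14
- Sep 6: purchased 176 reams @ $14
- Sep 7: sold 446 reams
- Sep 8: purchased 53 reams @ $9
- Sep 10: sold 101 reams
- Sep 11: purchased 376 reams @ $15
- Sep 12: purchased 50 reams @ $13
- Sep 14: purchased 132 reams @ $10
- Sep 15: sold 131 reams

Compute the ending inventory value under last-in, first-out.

Ending inventory = $7,450

Sep 7, 446 sold [LIFO — newest first]: 176 @ $14 + 270 @ $14 = $6,244
Sep 10, 101 sold [LIFO — newest first]: 53 @ $9 + 48 @ $14 = $1,149
Sep 15, 131 sold [LIFO — newest first]: 131 @ $10 = $1,310
Total COGS = $6,244 + $1,149 + $1,310 = $8,703
Ending inventory: 48 @ $12 + 41 @ $14 + 376 @ $15 + 50 @ $13 + 1 @ $10 = $7,450
Check: goods available $16,153 = COGS $8,703 + ending $7,450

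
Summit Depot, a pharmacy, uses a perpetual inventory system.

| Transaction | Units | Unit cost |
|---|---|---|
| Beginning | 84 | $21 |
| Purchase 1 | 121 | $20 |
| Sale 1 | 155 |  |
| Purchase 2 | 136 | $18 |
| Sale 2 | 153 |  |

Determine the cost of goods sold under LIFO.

COGS = $5,939

Sale 1 (155) [LIFO — newest first]: 121 @ $20 + 34 @ $21 = $3,134
Sale 2 (153) [LIFO — newest first]: 136 @ $18 + 17 @ $21 = $2,805
Total COGS = $3,134 + $2,805 = $5,939
Ending inventory: 33 @ $21 = $693
Check: goods available $6,632 = COGS $5,939 + ending $693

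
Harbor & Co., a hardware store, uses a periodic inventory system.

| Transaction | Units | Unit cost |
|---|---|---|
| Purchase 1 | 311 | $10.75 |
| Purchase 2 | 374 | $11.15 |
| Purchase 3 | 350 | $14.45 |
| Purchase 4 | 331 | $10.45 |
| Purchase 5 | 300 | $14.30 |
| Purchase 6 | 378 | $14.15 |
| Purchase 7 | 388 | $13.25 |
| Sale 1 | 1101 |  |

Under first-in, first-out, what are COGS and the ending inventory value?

COGS = $13,260.55; ending inventory = $17,548.95

Sale 1 (1101) [FIFO — oldest first]: 311 @ $10.75 + 374 @ $11.15 + 350 @ $14.45 + 66 @ $10.45 = $13,260.55
Ending inventory: 265 @ $10.45 + 300 @ $14.30 + 378 @ $14.15 + 388 @ $13.25 = $17,548.95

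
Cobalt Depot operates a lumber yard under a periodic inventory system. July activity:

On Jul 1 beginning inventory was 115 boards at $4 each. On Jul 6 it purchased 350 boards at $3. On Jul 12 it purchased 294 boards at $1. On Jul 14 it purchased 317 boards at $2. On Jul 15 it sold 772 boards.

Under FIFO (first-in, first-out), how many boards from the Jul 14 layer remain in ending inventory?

304

Jul 15, 772 sold [FIFO — oldest first]: 115 @ $4 + 350 @ $3 + 294 @ $1 + 13 @ $2 = $1,830
Ending inventory: 304 @ $2 = $608
Check: goods available $2,438 = COGS $1,830 + ending $608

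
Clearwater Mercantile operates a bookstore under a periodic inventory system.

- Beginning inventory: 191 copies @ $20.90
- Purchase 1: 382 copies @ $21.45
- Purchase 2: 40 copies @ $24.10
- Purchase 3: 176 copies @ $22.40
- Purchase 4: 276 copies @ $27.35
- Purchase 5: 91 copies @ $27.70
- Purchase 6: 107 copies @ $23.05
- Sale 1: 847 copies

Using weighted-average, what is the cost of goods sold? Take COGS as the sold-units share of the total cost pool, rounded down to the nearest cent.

Sale 1, sell 847: 847/1263 × $29,627.85 → $19,869.19
Ending inventory (cost pool remaining) = $9,758.66
Check: goods available $29,627.85 = COGS $19,869.19 + ending $9,758.66

COGS = $19,869.19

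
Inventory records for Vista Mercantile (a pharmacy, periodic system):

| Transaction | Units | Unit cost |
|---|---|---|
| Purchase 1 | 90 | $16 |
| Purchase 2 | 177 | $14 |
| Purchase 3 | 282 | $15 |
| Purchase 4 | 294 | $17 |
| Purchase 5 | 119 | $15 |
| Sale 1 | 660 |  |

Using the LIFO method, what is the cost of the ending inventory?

Ending inventory = $4,443

Sale 1 (660) [LIFO — newest first]: 119 @ $15 + 294 @ $17 + 247 @ $15 = $10,488
Ending inventory: 90 @ $16 + 177 @ $14 + 35 @ $15 = $4,443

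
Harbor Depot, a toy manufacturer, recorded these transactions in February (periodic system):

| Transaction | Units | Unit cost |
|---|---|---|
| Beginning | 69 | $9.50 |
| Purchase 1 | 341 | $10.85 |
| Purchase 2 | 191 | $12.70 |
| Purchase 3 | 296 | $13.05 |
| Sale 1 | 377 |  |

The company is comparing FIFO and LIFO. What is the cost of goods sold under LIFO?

COGS = $4,891.50

FIFO COGS: 69 @ $9.50 + 308 @ $10.85 = $3,997.30
LIFO COGS: 296 @ $13.05 + 81 @ $12.70 = $4,891.50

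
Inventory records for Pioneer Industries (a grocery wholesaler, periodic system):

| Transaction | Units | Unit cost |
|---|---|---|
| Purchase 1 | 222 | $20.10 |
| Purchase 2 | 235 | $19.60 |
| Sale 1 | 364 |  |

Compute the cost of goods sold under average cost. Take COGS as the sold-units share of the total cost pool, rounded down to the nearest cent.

COGS = $7,222.81

Sale 1, sell 364: 364/457 × $9,068.20 → $7,222.81
Ending inventory (cost pool remaining) = $1,845.39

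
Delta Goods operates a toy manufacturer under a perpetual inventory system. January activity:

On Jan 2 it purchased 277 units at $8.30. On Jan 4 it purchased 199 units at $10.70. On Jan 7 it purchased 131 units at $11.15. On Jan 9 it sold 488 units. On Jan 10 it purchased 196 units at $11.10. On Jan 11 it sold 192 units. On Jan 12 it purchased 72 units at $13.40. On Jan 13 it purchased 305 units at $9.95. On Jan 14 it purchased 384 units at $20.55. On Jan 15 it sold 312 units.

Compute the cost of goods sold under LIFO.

COGS = $13,444.15

Jan 9, 488 sold [LIFO — newest first]: 131 @ $11.15 + 199 @ $10.70 + 158 @ $8.30 = $4,901.35
Jan 11, 192 sold [LIFO — newest first]: 192 @ $11.10 = $2,131.20
Jan 15, 312 sold [LIFO — newest first]: 312 @ $20.55 = $6,411.60
Total COGS = $4,901.35 + $2,131.20 + $6,411.60 = $13,444.15
Ending inventory: 119 @ $8.30 + 4 @ $11.10 + 72 @ $13.40 + 305 @ $9.95 + 72 @ $20.55 = $6,511.25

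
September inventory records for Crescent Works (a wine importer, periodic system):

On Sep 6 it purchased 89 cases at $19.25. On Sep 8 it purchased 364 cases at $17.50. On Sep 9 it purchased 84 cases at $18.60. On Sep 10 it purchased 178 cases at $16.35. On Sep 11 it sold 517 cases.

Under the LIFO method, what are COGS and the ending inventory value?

COGS = $8,935.20; ending inventory = $3,620.75

Sep 11, 517 sold [LIFO — newest first]: 178 @ $16.35 + 84 @ $18.60 + 255 @ $17.50 = $8,935.20
Ending inventory: 89 @ $19.25 + 109 @ $17.50 = $3,620.75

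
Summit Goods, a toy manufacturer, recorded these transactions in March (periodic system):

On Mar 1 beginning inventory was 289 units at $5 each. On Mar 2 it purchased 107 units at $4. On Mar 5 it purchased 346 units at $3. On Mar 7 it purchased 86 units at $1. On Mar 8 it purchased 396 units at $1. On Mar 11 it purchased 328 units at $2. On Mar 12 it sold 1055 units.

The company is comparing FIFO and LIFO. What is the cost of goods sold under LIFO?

FIFO COGS: 289 @ $5 + 107 @ $4 + 346 @ $3 + 86 @ $1 + 227 @ $1 = $3,224
LIFO COGS: 328 @ $2 + 396 @ $1 + 86 @ $1 + 245 @ $3 = $1,873

COGS = $1,873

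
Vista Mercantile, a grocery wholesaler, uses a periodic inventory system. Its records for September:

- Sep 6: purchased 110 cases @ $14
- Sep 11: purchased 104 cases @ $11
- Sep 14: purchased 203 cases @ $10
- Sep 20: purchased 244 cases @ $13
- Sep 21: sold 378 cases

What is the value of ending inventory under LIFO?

Ending inventory = $3,374

Sep 21, 378 sold [LIFO — newest first]: 244 @ $13 + 134 @ $10 = $4,512
Ending inventory: 110 @ $14 + 104 @ $11 + 69 @ $10 = $3,374
Check: goods available $7,886 = COGS $4,512 + ending $3,374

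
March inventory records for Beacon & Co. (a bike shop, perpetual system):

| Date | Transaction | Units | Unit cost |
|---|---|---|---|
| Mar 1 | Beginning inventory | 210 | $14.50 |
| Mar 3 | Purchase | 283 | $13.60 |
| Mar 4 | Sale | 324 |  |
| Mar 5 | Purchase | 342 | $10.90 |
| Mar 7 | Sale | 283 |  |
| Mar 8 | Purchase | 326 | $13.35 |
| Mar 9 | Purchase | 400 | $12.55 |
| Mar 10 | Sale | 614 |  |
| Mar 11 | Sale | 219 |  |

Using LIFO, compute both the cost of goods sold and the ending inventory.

Mar 4, 324 sold [LIFO — newest first]: 283 @ $13.60 + 41 @ $14.50 = $4,443.30
Mar 7, 283 sold [LIFO — newest first]: 283 @ $10.90 = $3,084.70
Mar 10, 614 sold [LIFO — newest first]: 400 @ $12.55 + 214 @ $13.35 = $7,876.90
Mar 11, 219 sold [LIFO — newest first]: 112 @ $13.35 + 59 @ $10.90 + 48 @ $14.50 = $2,834.30
Total COGS = $4,443.30 + $3,084.70 + $7,876.90 + $2,834.30 = $18,239.20
Ending inventory: 121 @ $14.50 = $1,754.50

COGS = $18,239.20; ending inventory = $1,754.50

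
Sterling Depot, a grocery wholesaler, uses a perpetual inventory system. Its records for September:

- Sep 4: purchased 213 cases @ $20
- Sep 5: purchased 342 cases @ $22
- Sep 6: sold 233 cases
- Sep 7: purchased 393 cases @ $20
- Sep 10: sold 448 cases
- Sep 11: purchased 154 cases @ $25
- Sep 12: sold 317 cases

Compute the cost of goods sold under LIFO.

COGS = $21,414

Sep 6, 233 sold [LIFO — newest first]: 233 @ $22 = $5,126
Sep 10, 448 sold [LIFO — newest first]: 393 @ $20 + 55 @ $22 = $9,070
Sep 12, 317 sold [LIFO — newest first]: 154 @ $25 + 54 @ $22 + 109 @ $20 = $7,218
Total COGS = $5,126 + $9,070 + $7,218 = $21,414
Ending inventory: 104 @ $20 = $2,080
Check: goods available $23,494 = COGS $21,414 + ending $2,080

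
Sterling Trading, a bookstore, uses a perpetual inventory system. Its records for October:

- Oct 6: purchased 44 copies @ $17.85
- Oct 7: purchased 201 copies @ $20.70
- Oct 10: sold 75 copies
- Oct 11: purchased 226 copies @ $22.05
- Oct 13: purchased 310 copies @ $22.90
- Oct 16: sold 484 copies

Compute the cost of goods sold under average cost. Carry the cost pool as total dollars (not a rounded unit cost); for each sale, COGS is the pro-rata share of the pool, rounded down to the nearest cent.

After Oct 6: 44 on hand, pool $785.40 (≈ $17.8500 each)
After Oct 7: 245 on hand, pool $4,946.10 (≈ $20.1882 each)
Oct 10, sell 75: 75/245 × $4,946.10 → $1,514.11
After Oct 11: 396 on hand, pool $8,415.29 (≈ $21.2507 each)
After Oct 13: 706 on hand, pool $15,514.29 (≈ $21.9749 each)
Oct 16, sell 484: 484/706 × $15,514.29 → $10,635.85
Total COGS = $1,514.11 + $10,635.85 = $12,149.96
Ending inventory (cost pool remaining) = $4,878.44

COGS = $12,149.96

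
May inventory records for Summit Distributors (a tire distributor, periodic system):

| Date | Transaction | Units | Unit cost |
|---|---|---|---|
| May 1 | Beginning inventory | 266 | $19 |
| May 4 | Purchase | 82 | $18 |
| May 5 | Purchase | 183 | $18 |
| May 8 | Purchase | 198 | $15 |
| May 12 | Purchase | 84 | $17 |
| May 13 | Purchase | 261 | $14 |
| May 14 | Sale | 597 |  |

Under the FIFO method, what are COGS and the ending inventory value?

May 14, 597 sold [FIFO — oldest first]: 266 @ $19 + 82 @ $18 + 183 @ $18 + 66 @ $15 = $10,814
Ending inventory: 132 @ $15 + 84 @ $17 + 261 @ $14 = $7,062
Check: goods available $17,876 = COGS $10,814 + ending $7,062

COGS = $10,814; ending inventory = $7,062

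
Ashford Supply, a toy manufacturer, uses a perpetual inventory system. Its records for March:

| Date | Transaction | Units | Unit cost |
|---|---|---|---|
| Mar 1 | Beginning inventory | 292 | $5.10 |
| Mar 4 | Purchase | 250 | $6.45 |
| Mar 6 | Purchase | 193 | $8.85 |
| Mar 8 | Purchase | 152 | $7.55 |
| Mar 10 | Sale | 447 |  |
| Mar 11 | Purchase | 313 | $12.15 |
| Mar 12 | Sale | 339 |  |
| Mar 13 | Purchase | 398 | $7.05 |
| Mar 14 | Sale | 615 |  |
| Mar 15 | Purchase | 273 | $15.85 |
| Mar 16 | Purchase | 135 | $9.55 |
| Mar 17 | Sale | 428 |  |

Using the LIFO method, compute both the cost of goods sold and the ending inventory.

Mar 10, 447 sold [LIFO — newest first]: 152 @ $7.55 + 193 @ $8.85 + 102 @ $6.45 = $3,513.55
Mar 12, 339 sold [LIFO — newest first]: 313 @ $12.15 + 26 @ $6.45 = $3,970.65
Mar 14, 615 sold [LIFO — newest first]: 398 @ $7.05 + 122 @ $6.45 + 95 @ $5.10 = $4,077.30
Mar 17, 428 sold [LIFO — newest first]: 135 @ $9.55 + 273 @ $15.85 + 20 @ $5.10 = $5,718.30
Total COGS = $3,513.55 + $3,970.65 + $4,077.30 + $5,718.30 = $17,279.80
Ending inventory: 177 @ $5.10 = $902.70
Check: goods available $18,182.50 = COGS $17,279.80 + ending $902.70

COGS = $17,279.80; ending inventory = $902.70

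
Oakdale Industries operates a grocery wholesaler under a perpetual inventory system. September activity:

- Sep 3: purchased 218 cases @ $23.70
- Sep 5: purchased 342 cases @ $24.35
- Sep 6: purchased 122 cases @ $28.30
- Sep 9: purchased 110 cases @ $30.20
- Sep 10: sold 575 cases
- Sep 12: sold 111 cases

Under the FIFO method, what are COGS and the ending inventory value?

COGS = $17,067.70; ending inventory = $3,201.20

Sep 10, 575 sold [FIFO — oldest first]: 218 @ $23.70 + 342 @ $24.35 + 15 @ $28.30 = $13,918.80
Sep 12, 111 sold [FIFO — oldest first]: 107 @ $28.30 + 4 @ $30.20 = $3,148.90
Total COGS = $13,918.80 + $3,148.90 = $17,067.70
Ending inventory: 106 @ $30.20 = $3,201.20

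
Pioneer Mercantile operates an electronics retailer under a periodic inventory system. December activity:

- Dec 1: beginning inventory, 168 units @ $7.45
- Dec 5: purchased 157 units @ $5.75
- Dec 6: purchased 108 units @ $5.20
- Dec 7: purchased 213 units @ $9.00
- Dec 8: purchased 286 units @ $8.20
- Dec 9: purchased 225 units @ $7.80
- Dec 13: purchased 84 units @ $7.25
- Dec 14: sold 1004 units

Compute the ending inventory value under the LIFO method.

Dec 14, 1004 sold [LIFO — newest first]: 84 @ $7.25 + 225 @ $7.80 + 286 @ $8.20 + 213 @ $9.00 + 108 @ $5.20 + 88 @ $5.75 = $7,693.80
Ending inventory: 168 @ $7.45 + 69 @ $5.75 = $1,648.35
Check: goods available $9,342.15 = COGS $7,693.80 + ending $1,648.35

Ending inventory = $1,648.35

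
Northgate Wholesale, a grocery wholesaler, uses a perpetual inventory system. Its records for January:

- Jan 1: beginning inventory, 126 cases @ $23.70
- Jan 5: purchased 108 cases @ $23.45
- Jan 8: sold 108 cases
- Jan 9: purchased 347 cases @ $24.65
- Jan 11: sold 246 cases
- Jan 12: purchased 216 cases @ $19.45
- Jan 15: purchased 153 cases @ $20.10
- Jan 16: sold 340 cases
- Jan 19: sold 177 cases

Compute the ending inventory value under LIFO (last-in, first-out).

Ending inventory = $1,872.30

Jan 8, 108 sold [LIFO — newest first]: 108 @ $23.45 = $2,532.60
Jan 11, 246 sold [LIFO — newest first]: 246 @ $24.65 = $6,063.90
Jan 16, 340 sold [LIFO — newest first]: 153 @ $20.10 + 187 @ $19.45 = $6,712.45
Jan 19, 177 sold [LIFO — newest first]: 29 @ $19.45 + 101 @ $24.65 + 47 @ $23.70 = $4,167.60
Total COGS = $2,532.60 + $6,063.90 + $6,712.45 + $4,167.60 = $19,476.55
Ending inventory: 79 @ $23.70 = $1,872.30
Check: goods available $21,348.85 = COGS $19,476.55 + ending $1,872.30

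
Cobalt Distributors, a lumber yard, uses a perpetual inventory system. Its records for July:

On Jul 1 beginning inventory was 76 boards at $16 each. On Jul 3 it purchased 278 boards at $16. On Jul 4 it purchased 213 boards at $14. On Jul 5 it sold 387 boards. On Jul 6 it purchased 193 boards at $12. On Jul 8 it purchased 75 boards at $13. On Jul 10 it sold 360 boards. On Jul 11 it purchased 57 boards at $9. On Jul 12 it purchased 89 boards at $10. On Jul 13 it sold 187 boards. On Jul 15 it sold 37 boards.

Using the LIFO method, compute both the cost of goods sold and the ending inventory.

Jul 5, 387 sold [LIFO — newest first]: 213 @ $14 + 174 @ $16 = $5,766
Jul 10, 360 sold [LIFO — newest first]: 75 @ $13 + 193 @ $12 + 92 @ $16 = $4,763
Jul 13, 187 sold [LIFO — newest first]: 89 @ $10 + 57 @ $9 + 12 @ $16 + 29 @ $16 = $2,059
Jul 15, 37 sold [LIFO — newest first]: 37 @ $16 = $592
Total COGS = $5,766 + $4,763 + $2,059 + $592 = $13,180
Ending inventory: 10 @ $16 = $160

COGS = $13,180; ending inventory = $160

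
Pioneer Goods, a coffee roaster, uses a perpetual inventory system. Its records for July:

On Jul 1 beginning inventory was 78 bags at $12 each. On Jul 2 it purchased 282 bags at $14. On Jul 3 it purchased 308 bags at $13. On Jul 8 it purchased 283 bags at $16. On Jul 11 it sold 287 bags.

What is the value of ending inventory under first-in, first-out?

Jul 11, 287 sold [FIFO — oldest first]: 78 @ $12 + 209 @ $14 = $3,862
Ending inventory: 73 @ $14 + 308 @ $13 + 283 @ $16 = $9,554
Check: goods available $13,416 = COGS $3,862 + ending $9,554

Ending inventory = $9,554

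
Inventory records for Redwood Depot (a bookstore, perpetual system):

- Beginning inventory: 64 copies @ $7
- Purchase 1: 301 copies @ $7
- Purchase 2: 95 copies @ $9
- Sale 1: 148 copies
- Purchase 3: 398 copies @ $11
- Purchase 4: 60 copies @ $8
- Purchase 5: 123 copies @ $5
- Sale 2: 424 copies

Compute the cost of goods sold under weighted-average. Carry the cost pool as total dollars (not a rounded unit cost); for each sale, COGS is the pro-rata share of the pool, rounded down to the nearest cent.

COGS = $4,793.89

After Beginning: 64 on hand, pool $448.00 (≈ $7.0000 each)
After Purchase 1: 365 on hand, pool $2,555.00 (≈ $7.0000 each)
After Purchase 2: 460 on hand, pool $3,410.00 (≈ $7.4130 each)
Sale 1, sell 148: 148/460 × $3,410.00 → $1,097.13
After Purchase 3: 710 on hand, pool $6,690.87 (≈ $9.4238 each)
After Purchase 4: 770 on hand, pool $7,170.87 (≈ $9.3128 each)
After Purchase 5: 893 on hand, pool $7,785.87 (≈ $8.7188 each)
Sale 2, sell 424: 424/893 × $7,785.87 → $3,696.76
Total COGS = $1,097.13 + $3,696.76 = $4,793.89
Ending inventory (cost pool remaining) = $4,089.11
Check: goods available $8,883.00 = COGS $4,793.89 + ending $4,089.11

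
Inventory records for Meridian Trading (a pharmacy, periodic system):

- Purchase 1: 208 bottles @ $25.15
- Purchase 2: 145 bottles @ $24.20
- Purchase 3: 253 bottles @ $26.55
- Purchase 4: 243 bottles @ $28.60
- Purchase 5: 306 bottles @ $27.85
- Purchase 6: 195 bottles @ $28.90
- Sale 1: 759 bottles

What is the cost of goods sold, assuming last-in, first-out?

COGS = $21,505.65

Sale 1 (759) [LIFO — newest first]: 195 @ $28.90 + 306 @ $27.85 + 243 @ $28.60 + 15 @ $26.55 = $21,505.65
Ending inventory: 208 @ $25.15 + 145 @ $24.20 + 238 @ $26.55 = $15,059.10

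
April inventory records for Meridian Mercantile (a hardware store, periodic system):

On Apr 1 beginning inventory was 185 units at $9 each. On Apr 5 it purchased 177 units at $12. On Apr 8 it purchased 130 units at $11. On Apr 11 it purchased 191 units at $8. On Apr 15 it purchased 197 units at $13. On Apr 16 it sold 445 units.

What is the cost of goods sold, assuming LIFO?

COGS = $4,716

Apr 16, 445 sold [LIFO — newest first]: 197 @ $13 + 191 @ $8 + 57 @ $11 = $4,716
Ending inventory: 185 @ $9 + 177 @ $12 + 73 @ $11 = $4,592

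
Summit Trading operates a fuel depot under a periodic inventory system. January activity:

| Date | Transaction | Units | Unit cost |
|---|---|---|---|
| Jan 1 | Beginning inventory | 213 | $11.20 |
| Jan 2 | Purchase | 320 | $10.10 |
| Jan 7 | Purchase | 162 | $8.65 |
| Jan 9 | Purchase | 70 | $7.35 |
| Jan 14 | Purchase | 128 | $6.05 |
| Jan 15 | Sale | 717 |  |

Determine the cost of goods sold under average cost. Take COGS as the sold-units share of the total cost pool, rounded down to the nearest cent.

Jan 15, sell 717: 717/893 × $8,307.80 → $6,670.42
Ending inventory (cost pool remaining) = $1,637.38
Check: goods available $8,307.80 = COGS $6,670.42 + ending $1,637.38

COGS = $6,670.42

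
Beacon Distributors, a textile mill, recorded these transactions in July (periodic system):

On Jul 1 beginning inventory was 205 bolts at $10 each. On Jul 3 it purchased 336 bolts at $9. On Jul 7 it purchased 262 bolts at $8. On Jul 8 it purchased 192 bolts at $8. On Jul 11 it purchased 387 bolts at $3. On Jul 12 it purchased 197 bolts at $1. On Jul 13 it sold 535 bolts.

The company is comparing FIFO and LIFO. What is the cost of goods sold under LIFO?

FIFO COGS: 205 @ $10 + 330 @ $9 = $5,020
LIFO COGS: 197 @ $1 + 338 @ $3 = $1,211

COGS = $1,211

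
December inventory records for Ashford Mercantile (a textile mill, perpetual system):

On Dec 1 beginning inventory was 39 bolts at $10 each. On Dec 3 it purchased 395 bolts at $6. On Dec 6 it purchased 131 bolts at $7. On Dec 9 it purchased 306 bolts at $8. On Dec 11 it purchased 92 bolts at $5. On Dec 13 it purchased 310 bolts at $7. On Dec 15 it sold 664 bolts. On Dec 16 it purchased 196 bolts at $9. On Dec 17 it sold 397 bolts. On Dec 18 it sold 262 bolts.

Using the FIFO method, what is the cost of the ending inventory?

Ending inventory = $1,314

Dec 15, 664 sold [FIFO — oldest first]: 39 @ $10 + 395 @ $6 + 131 @ $7 + 99 @ $8 = $4,469
Dec 17, 397 sold [FIFO — oldest first]: 207 @ $8 + 92 @ $5 + 98 @ $7 = $2,802
Dec 18, 262 sold [FIFO — oldest first]: 212 @ $7 + 50 @ $9 = $1,934
Total COGS = $4,469 + $2,802 + $1,934 = $9,205
Ending inventory: 146 @ $9 = $1,314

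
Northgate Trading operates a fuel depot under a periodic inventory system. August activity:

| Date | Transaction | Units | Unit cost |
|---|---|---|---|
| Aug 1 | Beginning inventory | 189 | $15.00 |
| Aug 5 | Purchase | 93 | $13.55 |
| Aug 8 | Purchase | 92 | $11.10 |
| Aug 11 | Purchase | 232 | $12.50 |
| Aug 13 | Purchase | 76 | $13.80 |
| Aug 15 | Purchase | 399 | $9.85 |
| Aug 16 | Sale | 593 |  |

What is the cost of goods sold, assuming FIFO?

Aug 16, 593 sold [FIFO — oldest first]: 189 @ $15.00 + 93 @ $13.55 + 92 @ $11.10 + 219 @ $12.50 = $7,853.85
Ending inventory: 13 @ $12.50 + 76 @ $13.80 + 399 @ $9.85 = $5,141.45

COGS = $7,853.85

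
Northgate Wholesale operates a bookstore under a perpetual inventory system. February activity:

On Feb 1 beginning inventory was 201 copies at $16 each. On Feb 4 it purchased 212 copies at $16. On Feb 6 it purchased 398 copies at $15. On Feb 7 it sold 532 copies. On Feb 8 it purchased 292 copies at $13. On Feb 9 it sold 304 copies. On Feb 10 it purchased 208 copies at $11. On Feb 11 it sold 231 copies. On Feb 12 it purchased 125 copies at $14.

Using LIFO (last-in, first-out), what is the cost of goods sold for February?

Feb 7, 532 sold [LIFO — newest first]: 398 @ $15 + 134 @ $16 = $8,114
Feb 9, 304 sold [LIFO — newest first]: 292 @ $13 + 12 @ $16 = $3,988
Feb 11, 231 sold [LIFO — newest first]: 208 @ $11 + 23 @ $16 = $2,656
Total COGS = $8,114 + $3,988 + $2,656 = $14,758
Ending inventory: 201 @ $16 + 43 @ $16 + 125 @ $14 = $5,654

COGS = $14,758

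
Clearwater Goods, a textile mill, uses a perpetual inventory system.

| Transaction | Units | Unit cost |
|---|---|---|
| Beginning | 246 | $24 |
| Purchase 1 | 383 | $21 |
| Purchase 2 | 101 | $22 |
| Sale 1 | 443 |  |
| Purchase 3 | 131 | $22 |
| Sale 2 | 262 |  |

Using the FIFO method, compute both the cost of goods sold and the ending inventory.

Sale 1 (443) [FIFO — oldest first]: 246 @ $24 + 197 @ $21 = $10,041
Sale 2 (262) [FIFO — oldest first]: 186 @ $21 + 76 @ $22 = $5,578
Total COGS = $10,041 + $5,578 = $15,619
Ending inventory: 25 @ $22 + 131 @ $22 = $3,432
Check: goods available $19,051 = COGS $15,619 + ending $3,432

COGS = $15,619; ending inventory = $3,432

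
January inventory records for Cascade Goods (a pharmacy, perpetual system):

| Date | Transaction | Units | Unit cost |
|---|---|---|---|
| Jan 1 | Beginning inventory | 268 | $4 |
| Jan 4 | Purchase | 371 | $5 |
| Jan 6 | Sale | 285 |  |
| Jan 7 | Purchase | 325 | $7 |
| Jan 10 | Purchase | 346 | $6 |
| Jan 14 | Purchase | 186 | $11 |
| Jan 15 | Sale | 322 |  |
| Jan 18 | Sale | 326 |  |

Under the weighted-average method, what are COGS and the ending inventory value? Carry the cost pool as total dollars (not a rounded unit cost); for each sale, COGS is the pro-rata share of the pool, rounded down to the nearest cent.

After Jan 1: 268 on hand, pool $1,072.00 (≈ $4.0000 each)
After Jan 4: 639 on hand, pool $2,927.00 (≈ $4.5806 each)
Jan 6, sell 285: 285/639 × $2,927.00 → $1,305.46
After Jan 7: 679 on hand, pool $3,896.54 (≈ $5.7386 each)
After Jan 10: 1025 on hand, pool $5,972.54 (≈ $5.8269 each)
After Jan 14: 1211 on hand, pool $8,018.54 (≈ $6.6214 each)
Jan 15, sell 322: 322/1211 × $8,018.54 → $2,132.09
Jan 18, sell 326: 326/889 × $5,886.45 → $2,158.58
Total COGS = $1,305.46 + $2,132.09 + $2,158.58 = $5,596.13
Ending inventory (cost pool remaining) = $3,727.87

COGS = $5,596.13; ending inventory = $3,727.87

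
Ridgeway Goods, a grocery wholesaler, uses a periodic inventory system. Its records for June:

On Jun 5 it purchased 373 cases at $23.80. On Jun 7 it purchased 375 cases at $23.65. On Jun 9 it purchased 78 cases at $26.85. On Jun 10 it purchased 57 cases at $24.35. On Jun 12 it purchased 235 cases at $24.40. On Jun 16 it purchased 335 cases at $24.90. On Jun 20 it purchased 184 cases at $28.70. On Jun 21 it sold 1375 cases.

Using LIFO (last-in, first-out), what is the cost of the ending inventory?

Ending inventory = $6,235.60

Jun 21, 1375 sold [LIFO — newest first]: 184 @ $28.70 + 335 @ $24.90 + 235 @ $24.40 + 57 @ $24.35 + 78 @ $26.85 + 375 @ $23.65 + 111 @ $23.80 = $34,349.10
Ending inventory: 262 @ $23.80 = $6,235.60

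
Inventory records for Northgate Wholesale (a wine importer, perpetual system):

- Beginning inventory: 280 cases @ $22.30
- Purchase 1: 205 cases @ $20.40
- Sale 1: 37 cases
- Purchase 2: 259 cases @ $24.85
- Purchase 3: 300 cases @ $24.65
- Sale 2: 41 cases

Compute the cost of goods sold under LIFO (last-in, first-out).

COGS = $1,765.45

Sale 1 (37) [LIFO — newest first]: 37 @ $20.40 = $754.80
Sale 2 (41) [LIFO — newest first]: 41 @ $24.65 = $1,010.65
Total COGS = $754.80 + $1,010.65 = $1,765.45
Ending inventory: 280 @ $22.30 + 168 @ $20.40 + 259 @ $24.85 + 259 @ $24.65 = $22,491.70
Check: goods available $24,257.15 = COGS $1,765.45 + ending $22,491.70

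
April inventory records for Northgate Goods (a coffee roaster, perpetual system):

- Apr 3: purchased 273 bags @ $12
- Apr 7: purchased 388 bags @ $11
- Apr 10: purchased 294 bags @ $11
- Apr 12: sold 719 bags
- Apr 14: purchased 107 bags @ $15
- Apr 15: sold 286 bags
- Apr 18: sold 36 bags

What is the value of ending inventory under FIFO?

Ending inventory = $315

Apr 12, 719 sold [FIFO — oldest first]: 273 @ $12 + 388 @ $11 + 58 @ $11 = $8,182
Apr 15, 286 sold [FIFO — oldest first]: 236 @ $11 + 50 @ $15 = $3,346
Apr 18, 36 sold [FIFO — oldest first]: 36 @ $15 = $540
Total COGS = $8,182 + $3,346 + $540 = $12,068
Ending inventory: 21 @ $15 = $315
Check: goods available $12,383 = COGS $12,068 + ending $315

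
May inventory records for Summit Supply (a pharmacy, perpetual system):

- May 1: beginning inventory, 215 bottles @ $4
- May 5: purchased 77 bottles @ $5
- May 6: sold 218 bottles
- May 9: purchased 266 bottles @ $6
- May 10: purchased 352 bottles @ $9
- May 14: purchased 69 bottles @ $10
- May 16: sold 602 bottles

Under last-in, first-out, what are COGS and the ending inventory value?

May 6, 218 sold [LIFO — newest first]: 77 @ $5 + 141 @ $4 = $949
May 16, 602 sold [LIFO — newest first]: 69 @ $10 + 352 @ $9 + 181 @ $6 = $4,944
Total COGS = $949 + $4,944 = $5,893
Ending inventory: 74 @ $4 + 85 @ $6 = $806
Check: goods available $6,699 = COGS $5,893 + ending $806

COGS = $5,893; ending inventory = $806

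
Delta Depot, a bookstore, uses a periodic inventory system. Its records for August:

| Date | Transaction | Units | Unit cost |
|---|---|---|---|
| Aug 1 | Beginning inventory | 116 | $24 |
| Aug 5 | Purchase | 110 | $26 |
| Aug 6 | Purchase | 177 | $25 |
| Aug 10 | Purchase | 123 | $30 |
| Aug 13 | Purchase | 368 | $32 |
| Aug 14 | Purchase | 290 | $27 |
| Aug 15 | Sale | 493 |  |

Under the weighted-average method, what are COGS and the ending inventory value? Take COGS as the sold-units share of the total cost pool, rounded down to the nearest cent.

Aug 15, sell 493: 493/1184 × $33,365.00 → $13,892.69
Ending inventory (cost pool remaining) = $19,472.31

COGS = $13,892.69; ending inventory = $19,472.31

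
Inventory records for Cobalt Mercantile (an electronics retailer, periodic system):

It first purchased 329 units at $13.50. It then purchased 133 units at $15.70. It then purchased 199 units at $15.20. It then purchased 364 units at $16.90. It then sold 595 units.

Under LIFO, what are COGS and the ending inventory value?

COGS = $9,678.80; ending inventory = $6,027.20

Sale 1 (595) [LIFO — newest first]: 364 @ $16.90 + 199 @ $15.20 + 32 @ $15.70 = $9,678.80
Ending inventory: 329 @ $13.50 + 101 @ $15.70 = $6,027.20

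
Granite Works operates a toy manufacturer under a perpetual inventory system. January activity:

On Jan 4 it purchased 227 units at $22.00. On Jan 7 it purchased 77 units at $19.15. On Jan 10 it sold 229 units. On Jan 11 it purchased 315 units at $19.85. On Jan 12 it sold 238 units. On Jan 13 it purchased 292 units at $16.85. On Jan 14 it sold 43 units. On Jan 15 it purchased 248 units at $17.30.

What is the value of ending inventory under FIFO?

Jan 10, 229 sold [FIFO — oldest first]: 227 @ $22.00 + 2 @ $19.15 = $5,032.30
Jan 12, 238 sold [FIFO — oldest first]: 75 @ $19.15 + 163 @ $19.85 = $4,671.80
Jan 14, 43 sold [FIFO — oldest first]: 43 @ $19.85 = $853.55
Total COGS = $5,032.30 + $4,671.80 + $853.55 = $10,557.65
Ending inventory: 109 @ $19.85 + 292 @ $16.85 + 248 @ $17.30 = $11,374.25
Check: goods available $21,931.90 = COGS $10,557.65 + ending $11,374.25

Ending inventory = $11,374.25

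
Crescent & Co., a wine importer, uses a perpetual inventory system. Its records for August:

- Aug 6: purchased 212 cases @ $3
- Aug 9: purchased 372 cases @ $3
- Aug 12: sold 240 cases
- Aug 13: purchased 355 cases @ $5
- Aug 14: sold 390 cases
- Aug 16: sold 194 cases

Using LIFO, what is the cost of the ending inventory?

Aug 12, 240 sold [LIFO — newest first]: 240 @ $3 = $720
Aug 14, 390 sold [LIFO — newest first]: 355 @ $5 + 35 @ $3 = $1,880
Aug 16, 194 sold [LIFO — newest first]: 97 @ $3 + 97 @ $3 = $582
Total COGS = $720 + $1,880 + $582 = $3,182
Ending inventory: 115 @ $3 = $345

Ending inventory = $345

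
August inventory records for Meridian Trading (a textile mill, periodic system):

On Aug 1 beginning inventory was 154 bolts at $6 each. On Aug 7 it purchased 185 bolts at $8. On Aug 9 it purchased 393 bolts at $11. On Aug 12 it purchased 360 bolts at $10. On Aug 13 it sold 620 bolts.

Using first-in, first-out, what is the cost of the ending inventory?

Aug 13, 620 sold [FIFO — oldest first]: 154 @ $6 + 185 @ $8 + 281 @ $11 = $5,495
Ending inventory: 112 @ $11 + 360 @ $10 = $4,832
Check: goods available $10,327 = COGS $5,495 + ending $4,832

Ending inventory = $4,832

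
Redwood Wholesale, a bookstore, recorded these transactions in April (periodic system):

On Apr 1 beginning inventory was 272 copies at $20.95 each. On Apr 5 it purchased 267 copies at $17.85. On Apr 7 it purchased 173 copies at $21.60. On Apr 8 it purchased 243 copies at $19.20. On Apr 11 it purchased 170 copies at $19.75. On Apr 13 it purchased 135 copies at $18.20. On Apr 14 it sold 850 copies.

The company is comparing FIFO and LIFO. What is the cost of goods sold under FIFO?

FIFO COGS: 272 @ $20.95 + 267 @ $17.85 + 173 @ $21.60 + 138 @ $19.20 = $16,850.75
LIFO COGS: 135 @ $18.20 + 170 @ $19.75 + 243 @ $19.20 + 173 @ $21.60 + 129 @ $17.85 = $16,519.55

COGS = $16,850.75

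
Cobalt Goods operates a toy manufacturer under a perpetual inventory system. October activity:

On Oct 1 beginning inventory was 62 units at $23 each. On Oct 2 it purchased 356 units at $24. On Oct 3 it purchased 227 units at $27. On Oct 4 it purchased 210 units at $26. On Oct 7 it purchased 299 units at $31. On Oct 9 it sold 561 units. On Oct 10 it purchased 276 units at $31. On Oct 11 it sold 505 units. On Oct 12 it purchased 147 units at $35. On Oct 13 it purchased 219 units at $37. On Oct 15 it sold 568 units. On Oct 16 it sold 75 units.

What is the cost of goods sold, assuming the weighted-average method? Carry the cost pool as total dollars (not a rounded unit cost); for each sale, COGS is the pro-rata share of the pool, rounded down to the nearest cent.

COGS = $49,835.19

After Oct 1: 62 on hand, pool $1,426.00 (≈ $23.0000 each)
After Oct 2: 418 on hand, pool $9,970.00 (≈ $23.8517 each)
After Oct 3: 645 on hand, pool $16,099.00 (≈ $24.9597 each)
After Oct 4: 855 on hand, pool $21,559.00 (≈ $25.2152 each)
After Oct 7: 1154 on hand, pool $30,828.00 (≈ $26.7140 each)
Oct 9, sell 561: 561/1154 × $30,828.00 → $14,986.57
After Oct 10: 869 on hand, pool $24,397.43 (≈ $28.0753 each)
Oct 11, sell 505: 505/869 × $24,397.43 → $14,178.02
After Oct 12: 511 on hand, pool $15,364.41 (≈ $30.0673 each)
After Oct 13: 730 on hand, pool $23,467.41 (≈ $32.1471 each)
Oct 15, sell 568: 568/730 × $23,467.41 → $18,259.57
Oct 16, sell 75: 75/162 × $5,207.84 → $2,411.03
Total COGS = $14,986.57 + $14,178.02 + $18,259.57 + $2,411.03 = $49,835.19
Ending inventory (cost pool remaining) = $2,796.81
Check: goods available $52,632.00 = COGS $49,835.19 + ending $2,796.81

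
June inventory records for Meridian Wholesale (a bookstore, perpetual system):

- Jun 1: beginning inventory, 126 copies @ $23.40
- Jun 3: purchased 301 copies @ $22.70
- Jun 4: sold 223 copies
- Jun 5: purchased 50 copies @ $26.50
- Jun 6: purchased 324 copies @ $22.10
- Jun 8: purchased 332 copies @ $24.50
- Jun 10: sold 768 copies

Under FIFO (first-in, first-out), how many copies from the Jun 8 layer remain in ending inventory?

Jun 4, 223 sold [FIFO — oldest first]: 126 @ $23.40 + 97 @ $22.70 = $5,150.30
Jun 10, 768 sold [FIFO — oldest first]: 204 @ $22.70 + 50 @ $26.50 + 324 @ $22.10 + 190 @ $24.50 = $17,771.20
Total COGS = $5,150.30 + $17,771.20 = $22,921.50
Ending inventory: 142 @ $24.50 = $3,479.00

142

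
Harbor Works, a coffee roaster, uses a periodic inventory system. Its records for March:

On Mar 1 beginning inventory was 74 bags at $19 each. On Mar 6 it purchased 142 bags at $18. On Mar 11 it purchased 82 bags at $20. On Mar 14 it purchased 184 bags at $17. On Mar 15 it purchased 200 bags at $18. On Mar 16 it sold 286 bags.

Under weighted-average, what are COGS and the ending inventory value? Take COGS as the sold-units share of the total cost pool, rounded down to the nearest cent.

COGS = $5,170.64; ending inventory = $7,159.36

Mar 16, sell 286: 286/682 × $12,330.00 → $5,170.64
Ending inventory (cost pool remaining) = $7,159.36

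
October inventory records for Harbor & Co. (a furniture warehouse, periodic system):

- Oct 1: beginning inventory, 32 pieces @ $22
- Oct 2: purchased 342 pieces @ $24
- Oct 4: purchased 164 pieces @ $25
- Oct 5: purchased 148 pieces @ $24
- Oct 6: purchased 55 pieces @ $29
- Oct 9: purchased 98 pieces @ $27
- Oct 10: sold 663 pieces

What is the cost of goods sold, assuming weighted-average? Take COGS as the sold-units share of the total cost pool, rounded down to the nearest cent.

COGS = $16,440.66

Oct 10, sell 663: 663/839 × $20,805.00 → $16,440.66
Ending inventory (cost pool remaining) = $4,364.34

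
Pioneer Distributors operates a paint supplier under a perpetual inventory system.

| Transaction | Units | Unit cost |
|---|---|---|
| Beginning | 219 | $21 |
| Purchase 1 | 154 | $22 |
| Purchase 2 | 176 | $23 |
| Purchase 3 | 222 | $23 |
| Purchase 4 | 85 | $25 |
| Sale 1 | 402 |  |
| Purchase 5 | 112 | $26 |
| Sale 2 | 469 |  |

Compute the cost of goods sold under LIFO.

COGS = $20,141

Sale 1 (402) [LIFO — newest first]: 85 @ $25 + 222 @ $23 + 95 @ $23 = $9,416
Sale 2 (469) [LIFO — newest first]: 112 @ $26 + 81 @ $23 + 154 @ $22 + 122 @ $21 = $10,725
Total COGS = $9,416 + $10,725 = $20,141
Ending inventory: 97 @ $21 = $2,037
Check: goods available $22,178 = COGS $20,141 + ending $2,037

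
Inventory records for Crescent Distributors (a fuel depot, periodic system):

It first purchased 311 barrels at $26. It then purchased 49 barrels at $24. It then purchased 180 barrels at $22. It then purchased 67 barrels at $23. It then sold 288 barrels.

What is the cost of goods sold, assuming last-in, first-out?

COGS = $6,485

Sale 1 (288) [LIFO — newest first]: 67 @ $23 + 180 @ $22 + 41 @ $24 = $6,485
Ending inventory: 311 @ $26 + 8 @ $24 = $8,278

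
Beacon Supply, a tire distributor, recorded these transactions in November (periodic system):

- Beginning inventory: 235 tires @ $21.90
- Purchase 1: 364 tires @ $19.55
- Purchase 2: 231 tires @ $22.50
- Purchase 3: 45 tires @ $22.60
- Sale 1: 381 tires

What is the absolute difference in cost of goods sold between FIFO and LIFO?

FIFO COGS: 235 @ $21.90 + 146 @ $19.55 = $8,000.80
LIFO COGS: 45 @ $22.60 + 231 @ $22.50 + 105 @ $19.55 = $8,267.25
Difference = |$8,000.80 − $8,267.25| = $266.45

$266.45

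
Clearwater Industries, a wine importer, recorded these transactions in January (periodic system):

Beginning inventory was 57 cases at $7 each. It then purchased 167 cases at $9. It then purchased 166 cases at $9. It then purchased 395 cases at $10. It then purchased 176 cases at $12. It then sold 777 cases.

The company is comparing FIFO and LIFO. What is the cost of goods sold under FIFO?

COGS = $7,266

FIFO COGS: 57 @ $7 + 167 @ $9 + 166 @ $9 + 387 @ $10 = $7,266
LIFO COGS: 176 @ $12 + 395 @ $10 + 166 @ $9 + 40 @ $9 = $7,916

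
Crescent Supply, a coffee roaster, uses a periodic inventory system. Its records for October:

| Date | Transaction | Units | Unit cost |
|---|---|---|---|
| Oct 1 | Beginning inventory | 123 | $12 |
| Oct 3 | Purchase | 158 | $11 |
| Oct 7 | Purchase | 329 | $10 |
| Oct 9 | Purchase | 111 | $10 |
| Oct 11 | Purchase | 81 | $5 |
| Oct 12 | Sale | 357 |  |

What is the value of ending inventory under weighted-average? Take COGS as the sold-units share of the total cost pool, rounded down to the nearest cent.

Ending inventory = $4,449.45

Oct 12, sell 357: 357/802 × $8,019.00 → $3,569.55
Ending inventory (cost pool remaining) = $4,449.45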